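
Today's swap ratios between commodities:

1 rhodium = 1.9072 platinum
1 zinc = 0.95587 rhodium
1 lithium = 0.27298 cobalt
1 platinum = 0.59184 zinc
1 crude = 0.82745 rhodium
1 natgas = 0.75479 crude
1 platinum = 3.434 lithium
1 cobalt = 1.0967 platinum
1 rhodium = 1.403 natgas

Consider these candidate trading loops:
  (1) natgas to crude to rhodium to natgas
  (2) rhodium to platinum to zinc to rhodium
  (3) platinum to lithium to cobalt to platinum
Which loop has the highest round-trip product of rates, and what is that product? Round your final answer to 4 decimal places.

(1) 0.75479 × 0.82745 × 1.403 = 0.87625
(2) 1.9072 × 0.59184 × 0.95587 = 1.07895
(3) 3.434 × 0.27298 × 1.0967 = 1.02806
Highest is cycle (2) at 1.0789 (>1, arbitrage).

1.0789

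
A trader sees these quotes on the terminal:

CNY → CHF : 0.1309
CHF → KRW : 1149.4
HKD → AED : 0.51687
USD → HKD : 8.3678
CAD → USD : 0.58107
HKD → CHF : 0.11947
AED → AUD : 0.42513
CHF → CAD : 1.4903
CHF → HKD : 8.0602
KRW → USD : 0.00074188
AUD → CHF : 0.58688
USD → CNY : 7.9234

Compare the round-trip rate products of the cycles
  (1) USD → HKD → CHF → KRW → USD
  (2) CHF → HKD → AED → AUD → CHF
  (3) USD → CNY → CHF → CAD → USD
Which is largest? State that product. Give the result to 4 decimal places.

(1) 8.3678 × 0.11947 × 1149.4 × 0.00074188 = 0.85246
(2) 8.0602 × 0.51687 × 0.42513 × 0.58688 = 1.03944
(3) 7.9234 × 0.1309 × 1.4903 × 0.58107 = 0.89816
Highest is cycle (2) at 1.0394 (>1, arbitrage).

1.0394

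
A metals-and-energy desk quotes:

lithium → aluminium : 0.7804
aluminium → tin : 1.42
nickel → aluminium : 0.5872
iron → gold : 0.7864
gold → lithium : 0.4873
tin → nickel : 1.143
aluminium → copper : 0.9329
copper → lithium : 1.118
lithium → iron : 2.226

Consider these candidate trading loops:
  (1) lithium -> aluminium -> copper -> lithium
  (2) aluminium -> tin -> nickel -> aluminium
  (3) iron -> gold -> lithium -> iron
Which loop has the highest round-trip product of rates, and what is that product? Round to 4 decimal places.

(1) 0.7804 × 0.9329 × 1.118 = 0.81394
(2) 1.42 × 1.143 × 0.5872 = 0.95306
(3) 0.7864 × 0.4873 × 2.226 = 0.85303
Highest is cycle (2) at 0.9531 (≤1, no arbitrage).

0.9531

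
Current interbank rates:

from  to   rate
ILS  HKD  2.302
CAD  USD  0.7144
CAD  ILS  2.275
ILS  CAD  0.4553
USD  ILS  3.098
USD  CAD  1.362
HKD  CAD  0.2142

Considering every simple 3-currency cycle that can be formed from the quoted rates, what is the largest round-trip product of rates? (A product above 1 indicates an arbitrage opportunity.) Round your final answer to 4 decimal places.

ILS→HKD→CAD→ILS: 2.302 × 0.2142 × 2.275 = 1.12178
ILS→CAD→USD→ILS: 0.4553 × 0.7144 × 3.098 = 1.00768
Maximum is ILS→HKD→CAD→ILS at 1.1218; arbitrage exists.

1.1218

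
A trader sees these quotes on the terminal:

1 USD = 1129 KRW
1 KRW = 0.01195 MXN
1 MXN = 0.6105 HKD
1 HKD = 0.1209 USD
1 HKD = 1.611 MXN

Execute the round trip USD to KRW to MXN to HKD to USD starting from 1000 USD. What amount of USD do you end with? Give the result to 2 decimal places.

995.80

1000 USD × 1129 = 1129000 KRW
1129000 KRW × 0.01195 = 13491.55 MXN
13491.55 MXN × 0.6105 = 8236.591275 HKD
8236.591275 HKD × 0.1209 = 995.8038851475 USD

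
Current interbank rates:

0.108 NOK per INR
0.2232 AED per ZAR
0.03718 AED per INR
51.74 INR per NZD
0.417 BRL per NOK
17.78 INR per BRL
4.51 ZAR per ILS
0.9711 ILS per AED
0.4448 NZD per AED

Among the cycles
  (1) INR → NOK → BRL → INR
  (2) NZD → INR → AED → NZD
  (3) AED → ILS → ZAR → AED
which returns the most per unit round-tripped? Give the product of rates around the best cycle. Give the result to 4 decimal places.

(1) 0.108 × 0.417 × 17.78 = 0.80074
(2) 51.74 × 0.03718 × 0.4448 = 0.85566
(3) 0.9711 × 4.51 × 0.2232 = 0.97754
Highest is cycle (3) at 0.9775 (≤1, no arbitrage).

0.9775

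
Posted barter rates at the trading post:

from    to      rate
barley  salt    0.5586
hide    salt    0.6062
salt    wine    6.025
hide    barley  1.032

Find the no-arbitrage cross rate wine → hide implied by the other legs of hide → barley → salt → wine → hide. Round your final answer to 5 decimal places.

Known legs of the cycle: 1.032 × 0.5586 × 6.025 = 3.47326308
For no arbitrage the full-cycle product must be 1, so the missing rate is 1 / 3.47326308 ≈ 0.2879137.

0.28791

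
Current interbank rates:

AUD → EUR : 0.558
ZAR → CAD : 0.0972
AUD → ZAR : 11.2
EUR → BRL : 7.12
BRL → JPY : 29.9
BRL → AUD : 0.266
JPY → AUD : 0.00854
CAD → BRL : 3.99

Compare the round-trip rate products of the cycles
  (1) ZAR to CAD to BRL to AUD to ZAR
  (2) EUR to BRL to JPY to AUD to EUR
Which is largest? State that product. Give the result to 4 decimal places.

1.1554

(1) 0.0972 × 3.99 × 0.266 × 11.2 = 1.15542
(2) 7.12 × 29.9 × 0.00854 × 0.558 = 1.01448
Highest is cycle (1) at 1.1554 (>1, arbitrage).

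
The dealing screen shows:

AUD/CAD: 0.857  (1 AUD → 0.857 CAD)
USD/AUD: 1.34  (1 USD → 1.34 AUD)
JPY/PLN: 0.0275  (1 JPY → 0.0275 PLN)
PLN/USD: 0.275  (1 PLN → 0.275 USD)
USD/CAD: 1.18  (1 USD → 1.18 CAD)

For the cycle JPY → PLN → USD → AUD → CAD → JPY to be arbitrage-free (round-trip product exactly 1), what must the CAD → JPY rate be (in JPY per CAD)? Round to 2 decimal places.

115.15

Known legs of the cycle: 0.0275 × 0.275 × 1.34 × 0.857 = 0.00868462375
For no arbitrage the full-cycle product must be 1, so the missing rate is 1 / 0.00868462375 ≈ 115.1460.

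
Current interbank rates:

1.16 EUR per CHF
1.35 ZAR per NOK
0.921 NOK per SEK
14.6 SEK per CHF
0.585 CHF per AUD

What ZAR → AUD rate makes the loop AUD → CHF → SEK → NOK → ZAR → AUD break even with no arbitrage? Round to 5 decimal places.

0.09417

Known legs of the cycle: 0.585 × 14.6 × 0.921 × 1.35 = 10.61945235
For no arbitrage the full-cycle product must be 1, so the missing rate is 1 / 10.61945235 ≈ 0.0941668.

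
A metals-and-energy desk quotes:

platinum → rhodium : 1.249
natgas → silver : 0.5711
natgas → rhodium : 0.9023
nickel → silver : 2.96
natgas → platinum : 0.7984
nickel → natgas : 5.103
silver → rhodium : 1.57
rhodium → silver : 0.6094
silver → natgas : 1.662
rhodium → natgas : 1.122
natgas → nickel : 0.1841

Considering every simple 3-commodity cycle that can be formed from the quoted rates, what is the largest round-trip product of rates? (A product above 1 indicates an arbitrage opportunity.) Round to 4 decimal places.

rhodium→natgas→platinum→rhodium: 1.122 × 0.7984 × 1.249 = 1.11886
silver→rhodium→natgas→silver: 1.57 × 1.122 × 0.5711 = 1.00602
silver→natgas→rhodium→silver: 1.662 × 0.9023 × 0.6094 = 0.91387
silver→natgas→nickel→silver: 1.662 × 0.1841 × 2.96 = 0.90568
Maximum is rhodium→natgas→platinum→rhodium at 1.1189; arbitrage exists.

1.1189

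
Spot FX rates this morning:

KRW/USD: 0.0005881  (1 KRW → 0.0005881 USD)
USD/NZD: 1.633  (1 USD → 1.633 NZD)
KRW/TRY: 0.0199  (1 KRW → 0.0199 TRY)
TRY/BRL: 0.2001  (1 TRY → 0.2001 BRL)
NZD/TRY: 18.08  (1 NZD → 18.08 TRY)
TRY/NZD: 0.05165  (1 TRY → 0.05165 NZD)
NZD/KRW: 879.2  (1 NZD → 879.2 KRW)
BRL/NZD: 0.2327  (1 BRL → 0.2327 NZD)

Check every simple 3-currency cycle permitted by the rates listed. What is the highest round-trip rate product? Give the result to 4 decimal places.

0.9037

KRW→TRY→NZD→KRW: 0.0199 × 0.05165 × 879.2 = 0.90367
KRW→USD→NZD→KRW: 0.0005881 × 1.633 × 879.2 = 0.84435
BRL→NZD→TRY→BRL: 0.2327 × 18.08 × 0.2001 = 0.84186
Maximum is KRW→TRY→NZD→KRW at 0.9037; no arbitrage — every cycle loses value.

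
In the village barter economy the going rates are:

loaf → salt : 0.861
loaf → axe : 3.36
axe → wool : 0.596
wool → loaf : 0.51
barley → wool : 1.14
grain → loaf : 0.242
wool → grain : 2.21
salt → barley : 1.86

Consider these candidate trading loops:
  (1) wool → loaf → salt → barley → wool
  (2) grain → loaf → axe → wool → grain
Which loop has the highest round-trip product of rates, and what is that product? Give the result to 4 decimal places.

1.0710

(1) 0.51 × 0.861 × 1.86 × 1.14 = 0.93109
(2) 0.242 × 3.36 × 0.596 × 2.21 = 1.07101
Highest is cycle (2) at 1.0710 (>1, arbitrage).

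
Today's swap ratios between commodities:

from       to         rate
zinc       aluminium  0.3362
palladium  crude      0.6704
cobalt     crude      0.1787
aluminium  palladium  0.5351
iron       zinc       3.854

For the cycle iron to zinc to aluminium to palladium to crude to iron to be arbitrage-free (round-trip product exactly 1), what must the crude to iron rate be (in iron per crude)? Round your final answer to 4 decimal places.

2.1514

Known legs of the cycle: 3.854 × 0.3362 × 0.5351 × 0.6704 = 0.464813117747392
For no arbitrage the full-cycle product must be 1, so the missing rate is 1 / 0.464813117747392 ≈ 2.151402.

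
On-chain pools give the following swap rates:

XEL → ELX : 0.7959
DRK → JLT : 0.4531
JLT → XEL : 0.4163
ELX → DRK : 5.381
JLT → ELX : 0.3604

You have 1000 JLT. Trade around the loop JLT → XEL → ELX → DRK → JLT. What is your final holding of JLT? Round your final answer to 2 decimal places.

807.83

1000 JLT × 0.4163 = 416.3 XEL
416.3 XEL × 0.7959 = 331.33317 ELX
331.33317 ELX × 5.381 = 1782.90378777 DRK
1782.90378777 DRK × 0.4531 = 807.833706238587 JLT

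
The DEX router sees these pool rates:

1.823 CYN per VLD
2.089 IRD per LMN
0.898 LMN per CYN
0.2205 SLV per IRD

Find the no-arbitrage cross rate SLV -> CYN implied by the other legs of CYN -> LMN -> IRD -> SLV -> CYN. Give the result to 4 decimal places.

Known legs of the cycle: 0.898 × 2.089 × 0.2205 = 0.413640801
For no arbitrage the full-cycle product must be 1, so the missing rate is 1 / 0.413640801 ≈ 2.417556.

2.4176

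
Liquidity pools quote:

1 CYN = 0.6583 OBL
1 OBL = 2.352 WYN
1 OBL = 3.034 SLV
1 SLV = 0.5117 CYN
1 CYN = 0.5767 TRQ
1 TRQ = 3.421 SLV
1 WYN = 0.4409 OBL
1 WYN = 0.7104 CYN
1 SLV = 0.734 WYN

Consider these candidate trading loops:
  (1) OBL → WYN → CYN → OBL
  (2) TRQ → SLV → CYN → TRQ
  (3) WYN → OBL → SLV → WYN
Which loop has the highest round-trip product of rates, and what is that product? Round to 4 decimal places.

1.0999

(1) 2.352 × 0.7104 × 0.6583 = 1.09993
(2) 3.421 × 0.5117 × 0.5767 = 1.00953
(3) 0.4409 × 3.034 × 0.734 = 0.98186
Highest is cycle (1) at 1.0999 (>1, arbitrage).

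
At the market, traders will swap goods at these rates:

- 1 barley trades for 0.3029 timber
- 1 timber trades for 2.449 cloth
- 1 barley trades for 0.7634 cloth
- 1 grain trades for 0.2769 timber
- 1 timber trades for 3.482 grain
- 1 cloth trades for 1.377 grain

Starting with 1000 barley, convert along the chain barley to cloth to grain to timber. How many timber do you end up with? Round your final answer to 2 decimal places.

291.08

1000 barley × 0.7634 = 763.4 cloth
763.4 cloth × 1.377 = 1051.2018 grain
1051.2018 grain × 0.2769 = 291.07777842 timber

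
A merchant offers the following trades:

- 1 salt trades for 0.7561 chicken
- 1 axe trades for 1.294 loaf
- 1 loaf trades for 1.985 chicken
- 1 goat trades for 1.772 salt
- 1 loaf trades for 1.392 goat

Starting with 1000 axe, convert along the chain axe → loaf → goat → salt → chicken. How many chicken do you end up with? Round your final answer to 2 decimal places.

2413.33

1000 axe × 1.294 = 1294 loaf
1294 loaf × 1.392 = 1801.248 goat
1801.248 goat × 1.772 = 3191.811456 salt
3191.811456 salt × 0.7561 = 2413.3286418816 chicken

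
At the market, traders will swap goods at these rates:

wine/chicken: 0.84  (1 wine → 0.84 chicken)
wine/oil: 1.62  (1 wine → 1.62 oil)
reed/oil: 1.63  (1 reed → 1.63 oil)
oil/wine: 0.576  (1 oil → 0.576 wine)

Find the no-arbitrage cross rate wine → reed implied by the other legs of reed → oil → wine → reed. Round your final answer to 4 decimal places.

Known legs of the cycle: 1.63 × 0.576 = 0.93888
For no arbitrage the full-cycle product must be 1, so the missing rate is 1 / 0.93888 ≈ 1.065099.

1.0651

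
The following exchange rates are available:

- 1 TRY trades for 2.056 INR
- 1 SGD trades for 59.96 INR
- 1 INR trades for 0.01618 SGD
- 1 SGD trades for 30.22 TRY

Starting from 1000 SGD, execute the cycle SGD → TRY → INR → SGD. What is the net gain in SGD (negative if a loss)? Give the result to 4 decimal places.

1000 SGD × 30.22 = 30220 TRY
30220 TRY × 2.056 = 62132.32 INR
62132.32 INR × 0.01618 = 1005.3009376 SGD
Net change: 1005.3009376 − 1000 = 5.3009376 SGD

5.3009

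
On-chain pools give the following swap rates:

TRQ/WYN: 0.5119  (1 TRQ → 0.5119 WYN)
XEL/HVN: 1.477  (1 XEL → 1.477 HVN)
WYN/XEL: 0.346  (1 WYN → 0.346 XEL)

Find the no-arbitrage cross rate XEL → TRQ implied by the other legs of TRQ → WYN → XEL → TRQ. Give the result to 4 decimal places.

5.6460

Known legs of the cycle: 0.5119 × 0.346 = 0.1771174
For no arbitrage the full-cycle product must be 1, so the missing rate is 1 / 0.1771174 ≈ 5.645973.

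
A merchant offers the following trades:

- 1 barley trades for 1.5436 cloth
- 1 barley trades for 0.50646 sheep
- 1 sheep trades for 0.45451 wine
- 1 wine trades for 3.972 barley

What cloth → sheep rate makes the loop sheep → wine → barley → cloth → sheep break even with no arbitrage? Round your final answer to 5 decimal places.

0.35885

Known legs of the cycle: 0.45451 × 3.972 × 1.5436 = 2.786682258192
For no arbitrage the full-cycle product must be 1, so the missing rate is 1 / 2.786682258192 ≈ 0.3588497.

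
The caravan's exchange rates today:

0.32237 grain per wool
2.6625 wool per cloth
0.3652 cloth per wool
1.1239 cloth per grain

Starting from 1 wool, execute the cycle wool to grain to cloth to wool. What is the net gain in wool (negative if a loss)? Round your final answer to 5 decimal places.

-0.03535

1 wool × 0.32237 = 0.32237 grain
0.32237 grain × 1.1239 = 0.362311643 cloth
0.362311643 cloth × 2.6625 = 0.9646547494875 wool
Net change: 0.9646547494875 − 1 = -0.0353452505125 wool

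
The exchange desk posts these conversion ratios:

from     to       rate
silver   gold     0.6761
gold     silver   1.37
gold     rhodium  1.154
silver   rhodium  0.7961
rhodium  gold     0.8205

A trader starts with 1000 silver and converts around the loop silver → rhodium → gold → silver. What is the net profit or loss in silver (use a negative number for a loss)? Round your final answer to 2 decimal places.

-105.12

1000 silver × 0.7961 = 796.1 rhodium
796.1 rhodium × 0.8205 = 653.20005 gold
653.20005 gold × 1.37 = 894.8840685 silver
Net change: 894.8840685 − 1000 = -105.1159315 silver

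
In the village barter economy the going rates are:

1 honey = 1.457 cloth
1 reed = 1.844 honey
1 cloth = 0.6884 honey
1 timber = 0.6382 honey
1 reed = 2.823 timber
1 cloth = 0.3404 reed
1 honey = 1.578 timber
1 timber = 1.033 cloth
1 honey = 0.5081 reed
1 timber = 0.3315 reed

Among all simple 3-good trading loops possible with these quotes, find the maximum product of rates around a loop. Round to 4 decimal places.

honey→timber→cloth→honey: 1.578 × 1.033 × 0.6884 = 1.12214
reed→timber→cloth→reed: 2.823 × 1.033 × 0.3404 = 0.99266
reed→honey→timber→reed: 1.844 × 1.578 × 0.3315 = 0.96461
reed→timber→honey→reed: 2.823 × 0.6382 × 0.5081 = 0.91541
reed→honey→cloth→reed: 1.844 × 1.457 × 0.3404 = 0.91456
Maximum is honey→timber→cloth→honey at 1.1221; arbitrage exists.

1.1221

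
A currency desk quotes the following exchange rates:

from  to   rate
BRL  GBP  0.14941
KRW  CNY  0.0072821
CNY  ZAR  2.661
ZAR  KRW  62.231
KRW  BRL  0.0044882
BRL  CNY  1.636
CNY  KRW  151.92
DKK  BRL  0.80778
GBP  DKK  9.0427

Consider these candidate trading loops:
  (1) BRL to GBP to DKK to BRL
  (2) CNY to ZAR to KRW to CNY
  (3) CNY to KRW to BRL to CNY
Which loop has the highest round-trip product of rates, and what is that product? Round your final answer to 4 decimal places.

1.2059

(1) 0.14941 × 9.0427 × 0.80778 = 1.09137
(2) 2.661 × 62.231 × 0.0072821 = 1.20589
(3) 151.92 × 0.0044882 × 1.636 = 1.11550
Highest is cycle (2) at 1.2059 (>1, arbitrage).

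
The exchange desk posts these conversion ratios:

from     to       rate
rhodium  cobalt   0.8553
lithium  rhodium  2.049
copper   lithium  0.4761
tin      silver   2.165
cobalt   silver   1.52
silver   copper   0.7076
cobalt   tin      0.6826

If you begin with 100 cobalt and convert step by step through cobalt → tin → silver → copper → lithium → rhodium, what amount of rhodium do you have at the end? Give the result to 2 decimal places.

102.01

100 cobalt × 0.6826 = 68.26 tin
68.26 tin × 2.165 = 147.7829 silver
147.7829 silver × 0.7076 = 104.57118004 copper
104.57118004 copper × 0.4761 = 49.786338817044 lithium
49.786338817044 lithium × 2.049 = 102.012208236123156 rhodium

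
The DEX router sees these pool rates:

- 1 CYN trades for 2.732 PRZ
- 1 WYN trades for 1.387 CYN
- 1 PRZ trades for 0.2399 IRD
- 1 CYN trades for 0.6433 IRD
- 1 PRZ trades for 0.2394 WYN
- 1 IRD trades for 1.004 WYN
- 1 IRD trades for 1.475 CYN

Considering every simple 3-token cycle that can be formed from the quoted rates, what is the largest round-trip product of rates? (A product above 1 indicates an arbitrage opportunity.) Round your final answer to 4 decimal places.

0.9667

PRZ→IRD→CYN→PRZ: 0.2399 × 1.475 × 2.732 = 0.96673
WYN→CYN→PRZ→WYN: 1.387 × 2.732 × 0.2394 = 0.90715
WYN→CYN→IRD→WYN: 1.387 × 0.6433 × 1.004 = 0.89583
Maximum is PRZ→IRD→CYN→PRZ at 0.9667; no arbitrage — every cycle loses value.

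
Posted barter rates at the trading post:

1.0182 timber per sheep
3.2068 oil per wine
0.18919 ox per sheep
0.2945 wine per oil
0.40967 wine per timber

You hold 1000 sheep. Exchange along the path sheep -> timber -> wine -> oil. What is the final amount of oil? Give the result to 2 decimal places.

1000 sheep × 1.0182 = 1018.2 timber
1018.2 timber × 0.40967 = 417.125994 wine
417.125994 wine × 3.2068 = 1337.6396375592 oil

1337.64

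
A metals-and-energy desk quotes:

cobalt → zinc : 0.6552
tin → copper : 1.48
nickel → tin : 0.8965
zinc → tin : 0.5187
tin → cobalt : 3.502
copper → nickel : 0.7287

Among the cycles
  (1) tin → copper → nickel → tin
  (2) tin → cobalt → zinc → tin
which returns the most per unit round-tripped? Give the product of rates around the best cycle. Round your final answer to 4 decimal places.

1.1902

(1) 1.48 × 0.7287 × 0.8965 = 0.96685
(2) 3.502 × 0.6552 × 0.5187 = 1.19016
Highest is cycle (2) at 1.1902 (>1, arbitrage).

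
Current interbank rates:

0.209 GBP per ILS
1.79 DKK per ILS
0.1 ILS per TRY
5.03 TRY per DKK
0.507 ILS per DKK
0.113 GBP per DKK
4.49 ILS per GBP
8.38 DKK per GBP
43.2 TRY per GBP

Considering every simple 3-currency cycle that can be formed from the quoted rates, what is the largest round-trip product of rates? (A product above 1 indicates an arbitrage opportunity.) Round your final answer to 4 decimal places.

0.9082

GBP→ILS→DKK→GBP: 4.49 × 1.79 × 0.113 = 0.90819
GBP→TRY→ILS→GBP: 43.2 × 0.1 × 0.209 = 0.90288
ILS→DKK→TRY→ILS: 1.79 × 5.03 × 0.1 = 0.90037
GBP→DKK→ILS→GBP: 8.38 × 0.507 × 0.209 = 0.88797
Maximum is GBP→ILS→DKK→GBP at 0.9082; no arbitrage — every cycle loses value.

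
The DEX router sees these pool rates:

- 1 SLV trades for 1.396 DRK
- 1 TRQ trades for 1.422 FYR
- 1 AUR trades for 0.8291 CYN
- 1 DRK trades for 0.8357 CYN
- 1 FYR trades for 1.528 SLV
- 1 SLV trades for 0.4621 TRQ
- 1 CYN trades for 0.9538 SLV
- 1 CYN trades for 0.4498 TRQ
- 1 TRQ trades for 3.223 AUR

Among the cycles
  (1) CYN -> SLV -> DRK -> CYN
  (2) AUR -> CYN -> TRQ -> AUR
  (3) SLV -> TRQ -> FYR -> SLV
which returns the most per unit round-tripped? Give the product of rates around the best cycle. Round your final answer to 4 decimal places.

1.2020

(1) 0.9538 × 1.396 × 0.8357 = 1.11274
(2) 0.8291 × 0.4498 × 3.223 = 1.20195
(3) 0.4621 × 1.422 × 1.528 = 1.00406
Highest is cycle (2) at 1.2020 (>1, arbitrage).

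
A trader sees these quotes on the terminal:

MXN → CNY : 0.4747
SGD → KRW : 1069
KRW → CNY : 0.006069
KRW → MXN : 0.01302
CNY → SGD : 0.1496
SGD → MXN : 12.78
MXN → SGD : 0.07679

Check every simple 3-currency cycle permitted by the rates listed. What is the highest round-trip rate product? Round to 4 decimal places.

SGD→KRW→MXN→SGD: 1069 × 0.01302 × 0.07679 = 1.06879
SGD→KRW→CNY→SGD: 1069 × 0.006069 × 0.1496 = 0.97057
SGD→MXN→CNY→SGD: 12.78 × 0.4747 × 0.1496 = 0.90757
Maximum is SGD→KRW→MXN→SGD at 1.0688; arbitrage exists.

1.0688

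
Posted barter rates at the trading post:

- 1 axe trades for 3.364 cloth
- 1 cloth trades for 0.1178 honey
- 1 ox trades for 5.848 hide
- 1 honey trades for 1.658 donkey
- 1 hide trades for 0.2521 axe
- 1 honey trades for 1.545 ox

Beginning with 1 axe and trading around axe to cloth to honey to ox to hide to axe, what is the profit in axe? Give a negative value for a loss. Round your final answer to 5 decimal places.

-0.09737

1 axe × 3.364 = 3.364 cloth
3.364 cloth × 0.1178 = 0.3962792 honey
0.3962792 honey × 1.545 = 0.612251364 ox
0.612251364 ox × 5.848 = 3.580445976672 hide
3.580445976672 hide × 0.2521 = 0.9026304307190112 axe
Net change: 0.9026304307190112 − 1 = -0.0973695692809888 axe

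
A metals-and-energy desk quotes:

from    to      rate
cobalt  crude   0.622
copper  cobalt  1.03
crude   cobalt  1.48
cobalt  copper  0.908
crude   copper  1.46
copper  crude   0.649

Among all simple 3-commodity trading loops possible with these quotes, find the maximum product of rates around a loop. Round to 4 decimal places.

0.9354

copper→cobalt→crude→copper: 1.03 × 0.622 × 1.46 = 0.93536
copper→crude→cobalt→copper: 0.649 × 1.48 × 0.908 = 0.87215
Maximum is copper→cobalt→crude→copper at 0.9354; no arbitrage — every cycle loses value.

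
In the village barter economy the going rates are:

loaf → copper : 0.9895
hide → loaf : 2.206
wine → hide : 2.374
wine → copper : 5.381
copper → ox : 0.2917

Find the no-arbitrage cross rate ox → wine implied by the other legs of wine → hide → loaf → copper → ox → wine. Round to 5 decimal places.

0.66155

Known legs of the cycle: 2.374 × 2.206 × 0.9895 × 0.2917 = 1.5116054545846
For no arbitrage the full-cycle product must be 1, so the missing rate is 1 / 1.5116054545846 ≈ 0.6615483.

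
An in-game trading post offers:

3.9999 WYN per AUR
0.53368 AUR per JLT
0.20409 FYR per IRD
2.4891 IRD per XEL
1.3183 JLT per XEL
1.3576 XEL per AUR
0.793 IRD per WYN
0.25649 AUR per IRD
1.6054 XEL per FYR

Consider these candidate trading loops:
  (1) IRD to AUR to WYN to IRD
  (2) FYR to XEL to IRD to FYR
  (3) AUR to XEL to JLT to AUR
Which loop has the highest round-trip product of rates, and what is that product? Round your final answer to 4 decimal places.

(1) 0.25649 × 3.9999 × 0.793 = 0.81357
(2) 1.6054 × 2.4891 × 0.20409 = 0.81554
(3) 1.3576 × 1.3183 × 0.53368 = 0.95514
Highest is cycle (3) at 0.9551 (≤1, no arbitrage).

0.9551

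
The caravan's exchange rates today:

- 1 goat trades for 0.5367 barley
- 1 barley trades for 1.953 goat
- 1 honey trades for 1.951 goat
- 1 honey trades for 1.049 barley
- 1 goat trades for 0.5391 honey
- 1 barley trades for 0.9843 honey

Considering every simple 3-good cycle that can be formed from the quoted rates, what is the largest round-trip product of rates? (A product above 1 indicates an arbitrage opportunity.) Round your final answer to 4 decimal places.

honey→barley→goat→honey: 1.049 × 1.953 × 0.5391 = 1.10445
honey→goat→barley→honey: 1.951 × 0.5367 × 0.9843 = 1.03066
Maximum is honey→barley→goat→honey at 1.1045; arbitrage exists.

1.1045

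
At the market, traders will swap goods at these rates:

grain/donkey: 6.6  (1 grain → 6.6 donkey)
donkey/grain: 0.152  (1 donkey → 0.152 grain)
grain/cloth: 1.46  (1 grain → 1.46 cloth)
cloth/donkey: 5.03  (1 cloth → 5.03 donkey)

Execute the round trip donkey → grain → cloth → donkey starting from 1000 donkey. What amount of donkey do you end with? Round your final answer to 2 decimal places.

1000 donkey × 0.152 = 152 grain
152 grain × 1.46 = 221.92 cloth
221.92 cloth × 5.03 = 1116.2576 donkey

1116.26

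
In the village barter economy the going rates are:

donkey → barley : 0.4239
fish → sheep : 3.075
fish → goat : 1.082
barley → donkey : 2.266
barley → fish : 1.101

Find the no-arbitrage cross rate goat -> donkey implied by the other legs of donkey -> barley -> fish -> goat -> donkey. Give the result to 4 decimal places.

1.9803

Known legs of the cycle: 0.4239 × 1.101 × 1.082 = 0.5049844398
For no arbitrage the full-cycle product must be 1, so the missing rate is 1 / 0.5049844398 ≈ 1.980259.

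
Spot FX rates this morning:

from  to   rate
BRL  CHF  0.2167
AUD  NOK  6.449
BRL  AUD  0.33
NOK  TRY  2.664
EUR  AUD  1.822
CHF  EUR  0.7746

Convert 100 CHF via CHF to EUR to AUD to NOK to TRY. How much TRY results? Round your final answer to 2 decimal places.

2424.67

100 CHF × 0.7746 = 77.46 EUR
77.46 EUR × 1.822 = 141.13212 AUD
141.13212 AUD × 6.449 = 910.16104188 NOK
910.16104188 NOK × 2.664 = 2424.66901556832 TRY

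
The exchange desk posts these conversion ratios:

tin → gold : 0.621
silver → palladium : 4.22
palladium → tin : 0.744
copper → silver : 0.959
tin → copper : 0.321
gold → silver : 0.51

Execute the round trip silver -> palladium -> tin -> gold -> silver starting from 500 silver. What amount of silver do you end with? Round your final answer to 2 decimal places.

500 silver × 4.22 = 2110 palladium
2110 palladium × 0.744 = 1569.84 tin
1569.84 tin × 0.621 = 974.87064 gold
974.87064 gold × 0.51 = 497.1840264 silver

497.18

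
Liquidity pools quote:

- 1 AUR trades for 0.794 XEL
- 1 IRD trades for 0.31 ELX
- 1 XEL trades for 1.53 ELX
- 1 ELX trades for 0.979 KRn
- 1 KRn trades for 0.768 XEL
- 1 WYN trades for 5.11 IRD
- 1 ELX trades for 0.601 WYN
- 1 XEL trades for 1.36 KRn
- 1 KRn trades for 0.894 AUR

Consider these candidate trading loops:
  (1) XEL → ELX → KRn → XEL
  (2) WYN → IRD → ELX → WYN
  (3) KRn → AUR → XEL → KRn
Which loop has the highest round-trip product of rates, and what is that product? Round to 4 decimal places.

(1) 1.53 × 0.979 × 0.768 = 1.15036
(2) 5.11 × 0.31 × 0.601 = 0.95204
(3) 0.894 × 0.794 × 1.36 = 0.96538
Highest is cycle (1) at 1.1504 (>1, arbitrage).

1.1504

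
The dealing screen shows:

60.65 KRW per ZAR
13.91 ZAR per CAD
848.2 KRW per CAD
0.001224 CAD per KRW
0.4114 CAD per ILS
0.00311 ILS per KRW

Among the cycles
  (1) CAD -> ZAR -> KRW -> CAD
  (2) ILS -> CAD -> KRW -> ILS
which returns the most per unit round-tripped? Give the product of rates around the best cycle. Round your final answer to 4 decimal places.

1.0852

(1) 13.91 × 60.65 × 0.001224 = 1.03262
(2) 0.4114 × 848.2 × 0.00311 = 1.08523
Highest is cycle (2) at 1.0852 (>1, arbitrage).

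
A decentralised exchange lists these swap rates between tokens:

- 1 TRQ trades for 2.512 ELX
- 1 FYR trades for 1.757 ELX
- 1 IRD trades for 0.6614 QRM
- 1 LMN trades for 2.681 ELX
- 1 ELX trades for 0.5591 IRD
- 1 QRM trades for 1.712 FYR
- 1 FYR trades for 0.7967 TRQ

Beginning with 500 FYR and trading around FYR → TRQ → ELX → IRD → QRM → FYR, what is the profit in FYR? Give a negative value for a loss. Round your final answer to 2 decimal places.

133.49

500 FYR × 0.7967 = 398.35 TRQ
398.35 TRQ × 2.512 = 1000.6552 ELX
1000.6552 ELX × 0.5591 = 559.46632232 IRD
559.46632232 IRD × 0.6614 = 370.031025582448 QRM
370.031025582448 QRM × 1.712 = 633.493115797150976 FYR
Net change: 633.493115797150976 − 500 = 133.493115797150976 FYR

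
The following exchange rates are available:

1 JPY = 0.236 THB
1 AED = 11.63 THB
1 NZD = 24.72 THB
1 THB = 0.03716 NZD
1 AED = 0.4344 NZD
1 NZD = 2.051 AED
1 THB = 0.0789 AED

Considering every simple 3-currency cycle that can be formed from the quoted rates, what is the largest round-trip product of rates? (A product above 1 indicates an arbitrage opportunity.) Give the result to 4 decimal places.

0.8864

NZD→AED→THB→NZD: 2.051 × 11.63 × 0.03716 = 0.88638
NZD→THB→AED→NZD: 24.72 × 0.0789 × 0.4344 = 0.84726
Maximum is NZD→AED→THB→NZD at 0.8864; no arbitrage — every cycle loses value.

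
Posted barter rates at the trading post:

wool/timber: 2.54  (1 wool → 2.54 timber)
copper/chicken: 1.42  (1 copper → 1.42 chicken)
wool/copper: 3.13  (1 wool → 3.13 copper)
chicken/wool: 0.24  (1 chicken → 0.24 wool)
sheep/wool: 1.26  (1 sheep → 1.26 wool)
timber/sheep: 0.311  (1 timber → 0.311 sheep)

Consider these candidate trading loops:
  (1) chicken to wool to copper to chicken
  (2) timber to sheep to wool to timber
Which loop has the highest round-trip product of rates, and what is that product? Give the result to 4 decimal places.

(1) 0.24 × 3.13 × 1.42 = 1.06670
(2) 0.311 × 1.26 × 2.54 = 0.99532
Highest is cycle (1) at 1.0667 (>1, arbitrage).

1.0667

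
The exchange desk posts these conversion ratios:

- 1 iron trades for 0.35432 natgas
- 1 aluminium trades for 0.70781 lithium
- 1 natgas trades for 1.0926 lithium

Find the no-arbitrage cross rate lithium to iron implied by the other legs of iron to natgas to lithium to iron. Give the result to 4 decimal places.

2.5831

Known legs of the cycle: 0.35432 × 1.0926 = 0.387130032
For no arbitrage the full-cycle product must be 1, so the missing rate is 1 / 0.387130032 ≈ 2.583111.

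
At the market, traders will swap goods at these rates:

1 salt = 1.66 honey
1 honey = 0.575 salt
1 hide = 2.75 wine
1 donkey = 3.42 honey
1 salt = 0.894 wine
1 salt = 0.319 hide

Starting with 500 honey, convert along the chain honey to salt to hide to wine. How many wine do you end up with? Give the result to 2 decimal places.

252.21

500 honey × 0.575 = 287.5 salt
287.5 salt × 0.319 = 91.7125 hide
91.7125 hide × 2.75 = 252.209375 wine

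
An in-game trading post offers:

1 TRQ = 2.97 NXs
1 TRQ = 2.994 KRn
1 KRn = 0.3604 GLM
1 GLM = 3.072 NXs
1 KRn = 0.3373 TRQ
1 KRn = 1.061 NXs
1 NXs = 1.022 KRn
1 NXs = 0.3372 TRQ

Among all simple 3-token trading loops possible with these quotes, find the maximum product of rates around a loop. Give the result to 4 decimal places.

1.1315

KRn→GLM→NXs→KRn: 0.3604 × 3.072 × 1.022 = 1.13151
TRQ→KRn→NXs→TRQ: 2.994 × 1.061 × 0.3372 = 1.07116
TRQ→NXs→KRn→TRQ: 2.97 × 1.022 × 0.3373 = 1.02382
Maximum is KRn→GLM→NXs→KRn at 1.1315; arbitrage exists.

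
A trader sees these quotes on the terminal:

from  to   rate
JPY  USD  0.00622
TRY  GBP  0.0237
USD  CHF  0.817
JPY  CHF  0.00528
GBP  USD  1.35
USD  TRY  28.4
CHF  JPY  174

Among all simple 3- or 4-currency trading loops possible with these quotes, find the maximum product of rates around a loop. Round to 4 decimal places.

0.9087

GBP→USD→TRY→GBP: 1.35 × 28.4 × 0.0237 = 0.90866
JPY→USD→CHF→JPY: 0.00622 × 0.817 × 174 = 0.88422
Maximum is GBP→USD→TRY→GBP at 0.9087; no arbitrage — every cycle loses value.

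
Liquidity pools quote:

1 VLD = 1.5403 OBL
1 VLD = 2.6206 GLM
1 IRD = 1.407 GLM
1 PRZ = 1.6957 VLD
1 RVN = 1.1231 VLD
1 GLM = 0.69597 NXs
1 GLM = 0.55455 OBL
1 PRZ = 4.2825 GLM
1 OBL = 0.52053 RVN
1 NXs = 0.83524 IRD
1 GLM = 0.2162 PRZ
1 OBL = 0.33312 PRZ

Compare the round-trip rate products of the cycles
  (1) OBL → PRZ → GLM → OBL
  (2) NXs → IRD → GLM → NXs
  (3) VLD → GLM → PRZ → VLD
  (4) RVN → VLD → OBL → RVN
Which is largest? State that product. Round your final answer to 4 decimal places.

0.9607

(1) 0.33312 × 4.2825 × 0.55455 = 0.79111
(2) 0.83524 × 1.407 × 0.69597 = 0.81789
(3) 2.6206 × 0.2162 × 1.6957 = 0.96074
(4) 1.1231 × 1.5403 × 0.52053 = 0.90047
Highest is cycle (3) at 0.9607 (≤1, no arbitrage).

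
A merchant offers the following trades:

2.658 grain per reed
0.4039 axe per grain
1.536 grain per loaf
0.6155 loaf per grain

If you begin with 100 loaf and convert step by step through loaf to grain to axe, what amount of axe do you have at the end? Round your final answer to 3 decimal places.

62.039

100 loaf × 1.536 = 153.6 grain
153.6 grain × 0.4039 = 62.03904 axe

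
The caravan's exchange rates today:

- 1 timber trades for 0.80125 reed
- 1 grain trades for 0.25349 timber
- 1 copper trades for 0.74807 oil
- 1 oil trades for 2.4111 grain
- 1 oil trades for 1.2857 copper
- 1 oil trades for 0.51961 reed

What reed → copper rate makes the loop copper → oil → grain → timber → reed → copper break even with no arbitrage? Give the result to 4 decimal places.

2.7297

Known legs of the cycle: 0.74807 × 2.4111 × 0.25349 × 0.80125 = 0.3663416823280511625
For no arbitrage the full-cycle product must be 1, so the missing rate is 1 / 0.3663416823280511625 ≈ 2.729692.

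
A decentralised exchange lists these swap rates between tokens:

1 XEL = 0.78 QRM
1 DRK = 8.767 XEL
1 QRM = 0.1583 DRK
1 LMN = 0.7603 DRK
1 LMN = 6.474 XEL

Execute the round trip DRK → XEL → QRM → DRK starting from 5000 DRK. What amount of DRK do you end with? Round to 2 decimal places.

5000 DRK × 8.767 = 43835 XEL
43835 XEL × 0.78 = 34191.3 QRM
34191.3 QRM × 0.1583 = 5412.48279 DRK

5412.48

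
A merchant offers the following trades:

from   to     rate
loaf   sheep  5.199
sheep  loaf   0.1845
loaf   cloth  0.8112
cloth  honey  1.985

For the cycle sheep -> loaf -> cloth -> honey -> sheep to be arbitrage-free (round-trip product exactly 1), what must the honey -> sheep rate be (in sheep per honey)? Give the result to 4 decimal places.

3.3660

Known legs of the cycle: 0.1845 × 0.8112 × 1.985 = 0.297087804
For no arbitrage the full-cycle product must be 1, so the missing rate is 1 / 0.297087804 ≈ 3.366008.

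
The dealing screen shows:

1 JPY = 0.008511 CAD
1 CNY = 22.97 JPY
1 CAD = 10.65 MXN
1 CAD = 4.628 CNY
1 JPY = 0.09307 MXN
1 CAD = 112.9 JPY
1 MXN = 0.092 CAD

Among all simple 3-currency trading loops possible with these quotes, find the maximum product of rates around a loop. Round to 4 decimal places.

0.9667

MXN→CAD→JPY→MXN: 0.092 × 112.9 × 0.09307 = 0.96670
JPY→CAD→CNY→JPY: 0.008511 × 4.628 × 22.97 = 0.90476
Maximum is MXN→CAD→JPY→MXN at 0.9667; no arbitrage — every cycle loses value.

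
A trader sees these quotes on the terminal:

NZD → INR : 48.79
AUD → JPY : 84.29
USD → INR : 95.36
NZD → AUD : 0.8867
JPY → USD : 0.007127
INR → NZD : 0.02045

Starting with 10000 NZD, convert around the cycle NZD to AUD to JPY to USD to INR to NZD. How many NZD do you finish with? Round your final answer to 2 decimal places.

10387.69

10000 NZD × 0.8867 = 8867 AUD
8867 AUD × 84.29 = 747399.43 JPY
747399.43 JPY × 0.007127 = 5326.71573761 USD
5326.71573761 USD × 95.36 = 507955.6127384896 INR
507955.6127384896 INR × 0.02045 = 10387.69228050211232 NZD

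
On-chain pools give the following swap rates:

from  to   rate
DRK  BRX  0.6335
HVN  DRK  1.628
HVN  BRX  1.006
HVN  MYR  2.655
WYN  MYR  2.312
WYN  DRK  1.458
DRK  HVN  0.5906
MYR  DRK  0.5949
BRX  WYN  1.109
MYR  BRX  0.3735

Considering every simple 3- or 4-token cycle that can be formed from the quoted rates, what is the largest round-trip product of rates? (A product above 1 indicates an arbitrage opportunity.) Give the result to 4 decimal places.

1.0243

WYN→DRK→BRX→WYN: 1.458 × 0.6335 × 1.109 = 1.02432
WYN→MYR→DRK→BRX→WYN: 2.312 × 0.5949 × 0.6335 × 1.109 = 0.96630
WYN→DRK→HVN→BRX→WYN: 1.458 × 0.5906 × 1.006 × 1.109 = 0.96068
WYN→MYR→BRX→WYN: 2.312 × 0.3735 × 1.109 = 0.95766
MYR→DRK→HVN→MYR: 0.5949 × 0.5906 × 2.655 = 0.93283
Maximum is WYN→DRK→BRX→WYN at 1.0243; arbitrage exists.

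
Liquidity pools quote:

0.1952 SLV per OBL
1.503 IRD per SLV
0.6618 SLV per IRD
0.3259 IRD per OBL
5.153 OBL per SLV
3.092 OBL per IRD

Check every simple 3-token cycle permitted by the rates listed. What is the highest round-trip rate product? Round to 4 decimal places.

1.1114

SLV→OBL→IRD→SLV: 5.153 × 0.3259 × 0.6618 = 1.11140
SLV→IRD→OBL→SLV: 1.503 × 3.092 × 0.1952 = 0.90715
Maximum is SLV→OBL→IRD→SLV at 1.1114; arbitrage exists.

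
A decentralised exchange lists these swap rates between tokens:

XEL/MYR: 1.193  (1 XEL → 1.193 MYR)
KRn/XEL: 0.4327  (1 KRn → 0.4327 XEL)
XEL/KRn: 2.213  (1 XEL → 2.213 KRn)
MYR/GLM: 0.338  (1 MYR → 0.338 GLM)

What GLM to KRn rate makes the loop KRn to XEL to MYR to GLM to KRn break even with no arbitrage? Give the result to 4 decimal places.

Known legs of the cycle: 0.4327 × 1.193 × 0.338 = 0.1744793518
For no arbitrage the full-cycle product must be 1, so the missing rate is 1 / 0.1744793518 ≈ 5.731337.

5.7313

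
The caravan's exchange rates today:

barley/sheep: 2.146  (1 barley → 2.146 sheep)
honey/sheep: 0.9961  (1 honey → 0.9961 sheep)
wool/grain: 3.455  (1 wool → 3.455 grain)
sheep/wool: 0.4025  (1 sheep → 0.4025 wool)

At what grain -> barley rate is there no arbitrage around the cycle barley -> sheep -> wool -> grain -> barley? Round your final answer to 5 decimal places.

Known legs of the cycle: 2.146 × 0.4025 × 3.455 = 2.984308075
For no arbitrage the full-cycle product must be 1, so the missing rate is 1 / 2.984308075 ≈ 0.3350860.

0.33509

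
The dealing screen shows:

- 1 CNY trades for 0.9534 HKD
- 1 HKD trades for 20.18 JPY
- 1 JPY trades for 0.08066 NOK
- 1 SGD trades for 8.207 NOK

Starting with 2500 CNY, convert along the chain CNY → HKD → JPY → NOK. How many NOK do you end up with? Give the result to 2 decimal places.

3879.67

2500 CNY × 0.9534 = 2383.5 HKD
2383.5 HKD × 20.18 = 48099.03 JPY
48099.03 JPY × 0.08066 = 3879.6677598 NOK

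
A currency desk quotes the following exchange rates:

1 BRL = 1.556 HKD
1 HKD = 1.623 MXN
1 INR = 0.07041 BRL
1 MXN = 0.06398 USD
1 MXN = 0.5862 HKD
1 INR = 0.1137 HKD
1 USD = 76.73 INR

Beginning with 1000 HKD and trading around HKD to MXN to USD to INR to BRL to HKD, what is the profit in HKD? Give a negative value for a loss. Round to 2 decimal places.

1000 HKD × 1.623 = 1623 MXN
1623 MXN × 0.06398 = 103.83954 USD
103.83954 USD × 76.73 = 7967.6079042 INR
7967.6079042 INR × 0.07041 = 560.999272534722 BRL
560.999272534722 BRL × 1.556 = 872.914868064027432 HKD
Net change: 872.914868064027432 − 1000 = -127.085131935972568 HKD

-127.09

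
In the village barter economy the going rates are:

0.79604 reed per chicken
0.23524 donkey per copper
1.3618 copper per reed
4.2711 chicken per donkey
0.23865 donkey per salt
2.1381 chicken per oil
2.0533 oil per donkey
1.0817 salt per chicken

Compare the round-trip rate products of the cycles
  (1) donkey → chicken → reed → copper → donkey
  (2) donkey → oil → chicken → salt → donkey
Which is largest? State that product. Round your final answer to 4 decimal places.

1.1333

(1) 4.2711 × 0.79604 × 1.3618 × 0.23524 = 1.08918
(2) 2.0533 × 2.1381 × 1.0817 × 0.23865 = 1.13331
Highest is cycle (2) at 1.1333 (>1, arbitrage).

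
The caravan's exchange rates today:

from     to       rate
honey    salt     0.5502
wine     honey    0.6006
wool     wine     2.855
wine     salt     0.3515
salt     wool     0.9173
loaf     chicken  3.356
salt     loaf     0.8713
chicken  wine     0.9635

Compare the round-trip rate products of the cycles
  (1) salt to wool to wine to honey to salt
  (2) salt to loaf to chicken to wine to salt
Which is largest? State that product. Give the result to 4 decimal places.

0.9903

(1) 0.9173 × 2.855 × 0.6006 × 0.5502 = 0.86541
(2) 0.8713 × 3.356 × 0.9635 × 0.3515 = 0.99030
Highest is cycle (2) at 0.9903 (≤1, no arbitrage).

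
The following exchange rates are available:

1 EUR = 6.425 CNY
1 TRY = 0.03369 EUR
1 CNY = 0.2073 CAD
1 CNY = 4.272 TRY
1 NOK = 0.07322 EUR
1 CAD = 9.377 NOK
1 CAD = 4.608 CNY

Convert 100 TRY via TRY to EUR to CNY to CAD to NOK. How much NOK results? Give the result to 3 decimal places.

42.076

100 TRY × 0.03369 = 3.369 EUR
3.369 EUR × 6.425 = 21.645825 CNY
21.645825 CNY × 0.2073 = 4.4871795225 CAD
4.4871795225 CAD × 9.377 = 42.0762823824825 NOK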